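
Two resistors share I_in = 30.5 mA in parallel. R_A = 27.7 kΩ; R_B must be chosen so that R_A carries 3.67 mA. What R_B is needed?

In a two-way split, I_A/I_in = R_B/(R_A + R_B).
With f = 0.1203, R_B = R_A · f/(1−f) = 27.7 × 0.1368 = 3.789 kΩ.

R_B ≈ 3.79 kΩ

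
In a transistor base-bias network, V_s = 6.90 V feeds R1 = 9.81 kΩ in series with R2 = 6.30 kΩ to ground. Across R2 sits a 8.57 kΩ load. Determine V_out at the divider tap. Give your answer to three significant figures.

R2 ‖ R_L = (6.30 × 8.57)/(6.30 + 8.57) = 3.631 kΩ.
Now apply the divider: V_out = 6.90 × 0.2701 = 1.864 V.
(Unloaded it would be 2.70 V; the load pulls it down.)

V_out ≈ 1.86 V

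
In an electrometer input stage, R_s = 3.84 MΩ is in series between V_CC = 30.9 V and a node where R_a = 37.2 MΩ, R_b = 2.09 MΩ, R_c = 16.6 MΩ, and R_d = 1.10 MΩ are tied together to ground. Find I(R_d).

Combine the parallel branches: R_p = (1/37.2 + 1/2.09 + 1/16.6 + 1/1.10)⁻¹ = 0.6781 MΩ.
V_A = 30.9 × 0.6781/4.518 = 4.638 V.
Branch current I = V_A/R_d = 4.638/1.10 = 4.216 µA.

I ≈ 4.22 µA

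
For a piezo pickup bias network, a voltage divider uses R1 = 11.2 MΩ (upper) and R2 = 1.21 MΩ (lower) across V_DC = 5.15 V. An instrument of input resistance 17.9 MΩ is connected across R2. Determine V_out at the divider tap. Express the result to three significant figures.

The load sits in parallel with R2, giving an effective lower resistance R2' = R2·R_L/(R2+R_L) = 1.133 MΩ.
Voltage divider with the loaded lower leg: V_out = 5.15 × 1.133/(11.2 + 1.133) = 5.15 × 0.09190 = 0.4733 V.
(Unloaded it would be 0.502 V; the load pulls it down.)

V_out ≈ 0.473 V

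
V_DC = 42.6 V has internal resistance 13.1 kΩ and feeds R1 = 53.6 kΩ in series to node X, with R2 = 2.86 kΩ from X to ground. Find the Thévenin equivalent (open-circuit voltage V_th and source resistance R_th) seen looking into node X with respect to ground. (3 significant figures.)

V_th ≈ 1.75 V, R_th ≈ 2.74 kΩ

R1' = 13.1 + 53.6 = 66.70 kΩ (source resistance + R1).
Open-circuit (no load on X): V_th = V_DC · R2/(R1' + R2) = 42.6 × 2.86/(66.70 + 2.86) = 1.752 V.
With V_DC suppressed (replaced by a short), R_th = R1' ‖ R2 = (66.70 × 2.86)/(66.70 + 2.86) = 2.742 kΩ.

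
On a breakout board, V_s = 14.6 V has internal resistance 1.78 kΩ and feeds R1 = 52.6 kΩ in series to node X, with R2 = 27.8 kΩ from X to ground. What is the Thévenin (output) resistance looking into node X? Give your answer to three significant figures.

R1' = 1.78 + 52.6 = 54.38 kΩ (source resistance + R1).
With V_s suppressed (replaced by a short), R_th = R1' ‖ R2 = (54.38 × 27.8)/(54.38 + 27.8) = 18.40 kΩ.

R_th ≈ 18.4 kΩ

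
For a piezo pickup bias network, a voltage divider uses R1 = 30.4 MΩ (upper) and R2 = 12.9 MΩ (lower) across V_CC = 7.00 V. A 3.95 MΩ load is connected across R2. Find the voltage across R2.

V_out ≈ 0.633 V

R2 ‖ R_L = (12.9 × 3.95)/(12.9 + 3.95) = 3.024 MΩ.
Voltage divider with the loaded lower leg: V_out = 7.00 × 3.024/(30.4 + 3.024) = 7.00 × 0.09047 = 0.6333 V.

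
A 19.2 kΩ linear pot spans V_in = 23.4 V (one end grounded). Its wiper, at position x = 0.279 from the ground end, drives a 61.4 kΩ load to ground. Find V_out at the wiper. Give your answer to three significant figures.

Split the track: R_lower = x·R_p = 5.357 kΩ, R_upper = (1−x)·R_p = 13.84 kΩ.
(x·R_p) ‖ R_L = 4.927 kΩ.
Then V_out = V_in · 4.927/(13.84 + 4.927) = 6.142 V.

V_out ≈ 6.14 V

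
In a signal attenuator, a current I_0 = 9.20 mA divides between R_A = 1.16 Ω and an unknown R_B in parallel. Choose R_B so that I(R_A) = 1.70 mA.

Two-branch current divider: I_A = I_0 · R_B/(R_A + R_B).
1.70/9.20 = R_B/(R_A + R_B) → R_B = R_A · (0.1848)/(1 − 0.1848) = 1.16 × 0.2267 = 0.2629 Ω.

R_B ≈ 0.263 Ω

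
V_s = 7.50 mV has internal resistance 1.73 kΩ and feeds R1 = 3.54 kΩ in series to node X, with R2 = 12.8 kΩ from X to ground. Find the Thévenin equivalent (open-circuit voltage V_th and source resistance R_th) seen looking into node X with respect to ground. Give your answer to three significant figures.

R1' = 1.73 + 3.54 = 5.270 kΩ (source resistance + R1).
With X open, the divider is unloaded: V_th = 7.50 × 12.8/18.07 = 5.313 mV.
Looking into X with the source shorted: R_th = R1'·R2/(R1'+R2) = 5.270 × 12.8/18.07 = 3.733 kΩ.

V_th ≈ 5.31 mV, R_th ≈ 3.73 kΩ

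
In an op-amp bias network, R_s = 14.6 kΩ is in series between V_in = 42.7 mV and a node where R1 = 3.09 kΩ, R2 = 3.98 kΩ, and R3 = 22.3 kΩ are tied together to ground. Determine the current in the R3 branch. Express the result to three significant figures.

Combine the parallel branches: R_p = (1/3.09 + 1/3.98 + 1/22.3)⁻¹ = 1.614 kΩ.
V_A = 42.7 × 1.614/16.21 = 4.250 mV.
Branch current I = V_A/R3 = 4.250/22.3 = 0.1906 µA.

I ≈ 0.191 µA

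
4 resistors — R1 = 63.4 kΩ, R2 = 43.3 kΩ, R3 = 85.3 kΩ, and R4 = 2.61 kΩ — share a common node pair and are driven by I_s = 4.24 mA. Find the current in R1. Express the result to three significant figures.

I ≈ 0.154 mA

Total conductance ΣG = 1/63.4 + 1/43.3 + 1/85.3 + 1/2.61 = 0.4337 (units of 1/kΩ).
Current divider: I(R1) = I_s · G_k/ΣG = 4.24 × (0.01577/0.4337) = 4.24 × 0.03637 = 0.1542 mA.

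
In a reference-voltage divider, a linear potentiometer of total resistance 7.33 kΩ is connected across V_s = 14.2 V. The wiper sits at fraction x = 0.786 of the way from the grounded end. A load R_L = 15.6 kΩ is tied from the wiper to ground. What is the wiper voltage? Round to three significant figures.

The pot divides into 1.569 kΩ above the wiper and 5.761 kΩ below.
(x·R_p) ‖ R_L = 4.207 kΩ.
V_out = 14.2 × 4.207/(1.569 + 4.207) = 10.34 V.

V_out ≈ 10.3 V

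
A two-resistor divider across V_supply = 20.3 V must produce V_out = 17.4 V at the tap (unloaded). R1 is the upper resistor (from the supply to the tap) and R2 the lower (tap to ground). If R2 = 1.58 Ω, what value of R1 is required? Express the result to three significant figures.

Required fraction k = V_out/V_supply = 0.8571.
R1 = R2·(1/k − 1) = 1.58 × 0.1667 = 0.2633 Ω.

R1 ≈ 0.263 Ω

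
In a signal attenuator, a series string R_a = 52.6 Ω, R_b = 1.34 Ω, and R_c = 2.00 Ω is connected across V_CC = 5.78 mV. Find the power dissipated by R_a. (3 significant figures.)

P ≈ 0.562 µW

Series current I = V_CC/ΣR = 5.78/55.94 = 0.1033 mA.
V(R_a) = I·R = 5.435 mV; P = V·I = 5.435 × 0.1033 = 0.5616 µW.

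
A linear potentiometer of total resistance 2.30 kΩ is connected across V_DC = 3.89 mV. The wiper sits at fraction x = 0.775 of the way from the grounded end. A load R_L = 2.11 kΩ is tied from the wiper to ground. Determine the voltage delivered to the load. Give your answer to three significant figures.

V_out ≈ 2.53 mV

The pot divides into 0.5175 kΩ above the wiper and 1.782 kΩ below.
Lower segment in parallel with the load: 1.782 ‖ 2.11 = 0.9662 kΩ.
Then V_out = V_DC · 0.9662/(0.5175 + 0.9662) = 2.533 mV.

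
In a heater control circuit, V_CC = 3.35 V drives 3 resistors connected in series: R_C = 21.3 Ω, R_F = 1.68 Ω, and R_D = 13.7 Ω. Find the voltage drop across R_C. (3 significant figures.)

Total series resistance ΣR = 21.3 + 1.68 + 13.7 = 36.68 Ω.
V = V_CC · R/ΣR = 3.35 × 0.5807 = 1.945 V.

V ≈ 1.95 V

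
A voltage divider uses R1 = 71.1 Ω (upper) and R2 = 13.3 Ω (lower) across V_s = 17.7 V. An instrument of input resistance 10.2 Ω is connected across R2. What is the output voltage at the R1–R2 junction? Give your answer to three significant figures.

V_out ≈ 1.33 V

R2 ‖ R_L = (13.3 × 10.2)/(13.3 + 10.2) = 5.773 Ω.
Then V_out = V_s · R2'/(R1 + R2') = 17.7 × 5.773/76.87 = 1.329 V.
(Unloaded it would be 2.79 V; the load pulls it down.)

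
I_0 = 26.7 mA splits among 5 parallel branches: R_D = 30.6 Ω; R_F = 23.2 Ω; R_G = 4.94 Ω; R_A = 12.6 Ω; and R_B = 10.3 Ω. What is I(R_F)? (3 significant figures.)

I ≈ 2.53 mA

ΣG = 1/30.6 + 1/23.2 + 1/4.94 + 1/12.6 + 1/10.3 = 0.4547.
R_F takes the fraction G_k/ΣG = 0.04310/0.4547 = 0.09480, so I = 26.7 × 0.09480 = 2.531 mA.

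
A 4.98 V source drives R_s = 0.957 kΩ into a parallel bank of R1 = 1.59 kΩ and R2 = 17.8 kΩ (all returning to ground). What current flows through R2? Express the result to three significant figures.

I ≈ 0.169 mA

Parallel bank: R_p = 1/(1/1.59 + 1/17.8) = 1.460 kΩ.
Node voltage V_A = V_in · R_p/(R_s + R_p) = 4.98 × 0.6040 = 3.008 V.
I(R2) = V_A / R2 = 3.008/17.8 = 0.1690 mA.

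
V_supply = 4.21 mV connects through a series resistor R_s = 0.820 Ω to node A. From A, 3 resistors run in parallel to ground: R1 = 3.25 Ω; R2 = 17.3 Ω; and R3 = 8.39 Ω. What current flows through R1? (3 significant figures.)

Equivalent of the parallel group: R_p = 2.063 Ω.
V_A = 4.21 × 2.063/2.883 = 3.013 mV.
Branch current I = V_A/R1 = 3.013/3.25 = 0.9270 mA.

I ≈ 0.927 mA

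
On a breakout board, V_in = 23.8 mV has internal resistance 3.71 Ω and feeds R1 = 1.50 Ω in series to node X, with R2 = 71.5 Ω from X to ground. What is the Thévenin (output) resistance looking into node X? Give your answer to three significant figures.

R1' = 3.71 + 1.50 = 5.210 Ω (source resistance + R1).
With V_in suppressed (replaced by a short), R_th = R1' ‖ R2 = (5.210 × 71.5)/(5.210 + 71.5) = 4.856 Ω.

R_th ≈ 4.86 Ω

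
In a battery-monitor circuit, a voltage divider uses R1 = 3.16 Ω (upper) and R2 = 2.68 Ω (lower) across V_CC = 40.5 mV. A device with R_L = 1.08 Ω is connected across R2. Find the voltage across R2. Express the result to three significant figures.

V_out ≈ 7.93 mV

First combine the lower leg with the load: R2 ‖ R_L = 0.7698 Ω.
Now apply the divider: V_out = 40.5 × 0.1959 = 7.933 mV.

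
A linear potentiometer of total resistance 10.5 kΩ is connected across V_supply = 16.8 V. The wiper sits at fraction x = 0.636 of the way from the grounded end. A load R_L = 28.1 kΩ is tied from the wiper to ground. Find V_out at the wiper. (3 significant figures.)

Split the track: R_lower = x·R_p = 6.678 kΩ, R_upper = (1−x)·R_p = 3.822 kΩ.
(x·R_p) ‖ R_L = 5.396 kΩ.
Loaded-divider output: V_out = 16.8 × 0.5854 = 9.834 V.

V_out ≈ 9.83 V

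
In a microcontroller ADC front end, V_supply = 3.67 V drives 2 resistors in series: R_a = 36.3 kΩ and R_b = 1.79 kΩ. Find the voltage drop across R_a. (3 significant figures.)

ΣR = 36.3 + 1.79 = 38.09 kΩ.
V = V_supply · R/ΣR = 3.67 × 0.9530 = 3.498 V.

V ≈ 3.50 V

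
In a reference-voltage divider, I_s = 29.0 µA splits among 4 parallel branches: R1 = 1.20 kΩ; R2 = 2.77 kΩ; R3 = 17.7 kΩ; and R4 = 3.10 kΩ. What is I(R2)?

Conductances: ΣG = 1/1.20 + 1/2.77 + 1/17.7 + 1/3.10 = 1.573 (1/kΩ).
R2 takes the fraction G_k/ΣG = 0.3610/1.573 = 0.2294, so I = 29.0 × 0.2294 = 6.654 µA.

I ≈ 6.65 µA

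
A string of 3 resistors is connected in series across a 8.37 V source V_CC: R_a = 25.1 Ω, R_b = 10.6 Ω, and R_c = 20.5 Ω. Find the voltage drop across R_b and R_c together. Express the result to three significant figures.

ΣR = 25.1 + 10.6 + 20.5 = 56.20 Ω.
R_{R_b..R_c} = 10.6 + 20.5 = 31.10 Ω.
V = V_CC · R/ΣR = 8.37 × 0.5534 = 4.632 V.

V ≈ 4.63 V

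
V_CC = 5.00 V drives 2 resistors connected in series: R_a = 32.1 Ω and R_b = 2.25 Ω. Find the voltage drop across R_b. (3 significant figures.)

Series total: ΣR = 32.1 + 2.25 = 34.35 Ω.
By the voltage-divider rule, V = 5.00 × 2.250/34.35 = 0.3275 V.

V ≈ 0.328 V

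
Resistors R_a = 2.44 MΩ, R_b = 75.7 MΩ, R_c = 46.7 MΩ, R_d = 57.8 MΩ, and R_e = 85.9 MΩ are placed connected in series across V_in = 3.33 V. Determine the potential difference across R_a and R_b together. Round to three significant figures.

V ≈ 0.969 V

Series total: ΣR = 2.44 + 75.7 + 46.7 + 57.8 + 85.9 = 268.5 MΩ.
R_{R_a..R_b} = 2.44 + 75.7 = 78.14 MΩ.
Voltage divider: V = V_in · (78.14 / 268.5) = 3.33 × 0.2910 = 0.9690 V.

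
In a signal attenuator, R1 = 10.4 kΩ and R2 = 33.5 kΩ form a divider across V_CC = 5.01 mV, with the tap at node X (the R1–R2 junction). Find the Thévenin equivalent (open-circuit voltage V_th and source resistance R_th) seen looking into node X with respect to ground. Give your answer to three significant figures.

V_th ≈ 3.82 mV, R_th ≈ 7.94 kΩ

Open-circuit (no load on X): V_th = V_CC · R2/(R1 + R2) = 5.01 × 33.5/(10.40 + 33.5) = 3.823 mV.
With V_CC suppressed (replaced by a short), R_th = R1 ‖ R2 = (10.40 × 33.5)/(10.40 + 33.5) = 7.936 kΩ.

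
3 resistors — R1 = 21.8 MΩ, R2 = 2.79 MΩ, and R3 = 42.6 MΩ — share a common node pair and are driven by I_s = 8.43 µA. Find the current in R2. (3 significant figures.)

ΣG = 1/21.8 + 1/2.79 + 1/42.6 = 0.4278.
R2 takes the fraction G_k/ΣG = 0.3584/0.4278 = 0.8379, so I = 8.43 × 0.8379 = 7.063 µA.

I ≈ 7.06 µA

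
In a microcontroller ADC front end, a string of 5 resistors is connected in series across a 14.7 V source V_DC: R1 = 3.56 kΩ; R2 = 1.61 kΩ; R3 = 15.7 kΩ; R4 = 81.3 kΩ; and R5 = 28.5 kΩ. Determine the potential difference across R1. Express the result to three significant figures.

Series total: ΣR = 3.56 + 1.61 + 15.7 + 81.3 + 28.5 = 130.7 kΩ.
V = V_DC · R/ΣR = 14.7 × 0.02724 = 0.4005 V.

V ≈ 0.400 V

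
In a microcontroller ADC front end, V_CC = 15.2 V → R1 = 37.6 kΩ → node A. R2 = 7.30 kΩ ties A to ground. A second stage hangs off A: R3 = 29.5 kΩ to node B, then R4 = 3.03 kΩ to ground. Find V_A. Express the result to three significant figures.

V_A ≈ 2.08 V

Node A sees R2 in parallel with the series input of stage 2, R3 + R4 = 32.53 kΩ.
Effective lower resistance at A: R2 ‖ 32.53 = 5.962 kΩ.
So V_A = 15.2 × 0.1369 = 2.080 V.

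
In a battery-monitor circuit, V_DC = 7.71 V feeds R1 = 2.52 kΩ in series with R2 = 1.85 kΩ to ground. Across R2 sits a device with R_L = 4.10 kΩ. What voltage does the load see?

First combine the lower leg with the load: R2 ‖ R_L = 1.275 kΩ.
Now apply the divider: V_out = 7.71 × 0.3359 = 2.590 V.

V_out ≈ 2.59 V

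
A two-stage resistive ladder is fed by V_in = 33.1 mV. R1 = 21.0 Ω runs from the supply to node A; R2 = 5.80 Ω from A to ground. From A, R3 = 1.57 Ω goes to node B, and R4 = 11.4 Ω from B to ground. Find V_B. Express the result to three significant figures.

Node A sees R2 in parallel with the series input of stage 2, R3 + R4 = 12.97 Ω.
R2 ‖ (R3+R4) = 4.008 Ω.
So V_A = 33.1 × 0.1603 = 5.305 mV.
Then the unloaded second divider: V_B = V_A × R4/(R3+R4) = 5.305 × 0.8790 = 4.663 mV.

V_B ≈ 4.66 mV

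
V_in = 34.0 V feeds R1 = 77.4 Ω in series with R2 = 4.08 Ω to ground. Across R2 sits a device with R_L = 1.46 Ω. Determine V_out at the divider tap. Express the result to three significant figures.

V_out ≈ 0.466 V

R2 ‖ R_L = (4.08 × 1.46)/(4.08 + 1.46) = 1.075 Ω.
Voltage divider with the loaded lower leg: V_out = 34.0 × 1.075/(77.4 + 1.075) = 34.0 × 0.01370 = 0.4659 V.
(Unloaded it would be 1.70 V; the load pulls it down.)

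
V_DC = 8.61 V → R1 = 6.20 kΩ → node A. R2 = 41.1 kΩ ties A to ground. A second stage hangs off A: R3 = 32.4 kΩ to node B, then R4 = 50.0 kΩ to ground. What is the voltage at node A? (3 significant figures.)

Looking into the second stage from A: R3 + R4 = 82.40 kΩ appears in parallel with R2.
R2 ‖ (R3+R4) = 27.42 kΩ.
V_A = 8.61 × 27.42/(6.20 + 27.42) = 7.022 V.

V_A ≈ 7.02 V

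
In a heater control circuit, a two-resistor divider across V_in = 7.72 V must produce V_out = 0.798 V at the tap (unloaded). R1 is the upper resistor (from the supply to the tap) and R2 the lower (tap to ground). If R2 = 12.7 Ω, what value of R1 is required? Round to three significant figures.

The divider ratio is R2/(R1+R2) = 0.798/7.72 = 0.1034.
R1 = R2·(1/k − 1) = 12.7 × 8.674 = 110.2 Ω.

R1 ≈ 110 Ω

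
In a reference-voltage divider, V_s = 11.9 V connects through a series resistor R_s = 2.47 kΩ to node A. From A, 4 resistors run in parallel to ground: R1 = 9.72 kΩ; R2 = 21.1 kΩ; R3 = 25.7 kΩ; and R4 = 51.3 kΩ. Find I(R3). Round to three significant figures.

I ≈ 0.306 mA

Parallel bank: R_p = 1/(1/9.72 + 1/21.1 + 1/25.7 + 1/51.3) = 4.792 kΩ.
V_A = 11.9 × 4.792/7.262 = 7.853 V.
I(R3) = V_A / R3 = 7.853/25.7 = 0.3055 mA.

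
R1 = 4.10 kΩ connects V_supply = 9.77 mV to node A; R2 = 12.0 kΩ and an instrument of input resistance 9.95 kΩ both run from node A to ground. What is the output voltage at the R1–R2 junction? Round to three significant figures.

V_out ≈ 5.57 mV

The load sits in parallel with R2, giving an effective lower resistance R2' = R2·R_L/(R2+R_L) = 5.440 kΩ.
Now apply the divider: V_out = 9.77 × 0.5702 = 5.571 mV.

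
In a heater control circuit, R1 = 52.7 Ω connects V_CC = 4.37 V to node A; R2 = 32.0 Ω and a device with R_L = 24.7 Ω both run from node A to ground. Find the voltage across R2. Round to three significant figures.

V_out ≈ 0.914 V

The load sits in parallel with R2, giving an effective lower resistance R2' = R2·R_L/(R2+R_L) = 13.94 Ω.
Then V_out = V_CC · R2'/(R1 + R2') = 4.37 × 13.94/66.64 = 0.9141 V.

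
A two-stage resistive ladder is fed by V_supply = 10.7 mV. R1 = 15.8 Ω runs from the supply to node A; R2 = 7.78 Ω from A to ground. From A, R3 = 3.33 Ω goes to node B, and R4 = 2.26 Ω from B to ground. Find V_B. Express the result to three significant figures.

V_B ≈ 0.739 mV

Node A sees R2 in parallel with the series input of stage 2, R3 + R4 = 5.590 Ω.
Effective lower resistance at A: R2 ‖ 5.590 = 3.253 Ω.
First divider: V_A = V_supply · 3.253/(15.8 + 3.253) = 1.827 mV.
Then the unloaded second divider: V_B = V_A × R4/(R3+R4) = 1.827 × 0.4043 = 0.7386 mV.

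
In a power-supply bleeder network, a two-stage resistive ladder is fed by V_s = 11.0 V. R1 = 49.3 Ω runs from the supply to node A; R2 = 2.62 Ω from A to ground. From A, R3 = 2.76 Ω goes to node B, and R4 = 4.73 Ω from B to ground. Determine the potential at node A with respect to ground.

The second stage (R3 + R4 = 7.490 Ω) loads node A in parallel with R2.
Effective lower resistance at A: R2 ‖ 7.490 = 1.941 Ω.
V_A = 11.0 × 1.941/(49.3 + 1.941) = 0.4167 V.

V_A ≈ 0.417 V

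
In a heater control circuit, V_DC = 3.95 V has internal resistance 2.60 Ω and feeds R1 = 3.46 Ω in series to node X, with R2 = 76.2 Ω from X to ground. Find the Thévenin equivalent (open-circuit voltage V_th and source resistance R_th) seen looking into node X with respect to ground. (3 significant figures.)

V_th ≈ 3.66 V, R_th ≈ 5.61 Ω

R1' = 2.60 + 3.46 = 6.060 Ω (source resistance + R1).
Open-circuit (no load on X): V_th = V_DC · R2/(R1' + R2) = 3.95 × 76.2/(6.060 + 76.2) = 3.659 V.
Zeroing V_DC shorts the top of R1' to ground, so R_th = R1' ‖ R2 = 5.614 Ω.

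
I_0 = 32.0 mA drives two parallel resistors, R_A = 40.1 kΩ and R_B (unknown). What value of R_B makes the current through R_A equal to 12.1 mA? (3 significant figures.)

R_B ≈ 24.4 kΩ

In a two-way split, I_A/I_0 = R_B/(R_A + R_B).
With f = 0.3781, R_B = R_A · f/(1−f) = 40.1 × 0.6080 = 24.38 kΩ.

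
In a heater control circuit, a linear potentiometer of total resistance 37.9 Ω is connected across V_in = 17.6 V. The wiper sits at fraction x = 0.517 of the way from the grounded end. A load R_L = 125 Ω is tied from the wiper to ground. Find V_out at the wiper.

Split the track: R_lower = x·R_p = 19.59 Ω, R_upper = (1−x)·R_p = 18.31 Ω.
Lower segment in parallel with the load: 19.59 ‖ 125 = 16.94 Ω.
Then V_out = V_in · 16.94/(18.31 + 16.94) = 8.459 V.

V_out ≈ 8.46 V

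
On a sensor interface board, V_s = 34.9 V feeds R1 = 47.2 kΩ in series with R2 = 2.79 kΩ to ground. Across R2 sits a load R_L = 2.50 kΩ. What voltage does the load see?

V_out ≈ 0.948 V

The load sits in parallel with R2, giving an effective lower resistance R2' = R2·R_L/(R2+R_L) = 1.319 kΩ.
Now apply the divider: V_out = 34.9 × 0.02718 = 0.9484 V.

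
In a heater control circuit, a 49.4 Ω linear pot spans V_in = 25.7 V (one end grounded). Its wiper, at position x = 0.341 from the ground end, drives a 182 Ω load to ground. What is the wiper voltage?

V_out ≈ 8.26 V

Split the track: R_lower = x·R_p = 16.85 Ω, R_upper = (1−x)·R_p = 32.55 Ω.
(x·R_p) ‖ R_L = 15.42 Ω.
V_out = 25.7 × 15.42/(32.55 + 15.42) = 8.260 V.
(Unloaded: V_out = x·V_in = 8.76 V.)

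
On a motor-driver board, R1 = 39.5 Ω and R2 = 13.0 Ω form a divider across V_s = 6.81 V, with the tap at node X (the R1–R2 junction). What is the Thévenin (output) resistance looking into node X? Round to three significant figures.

R_th ≈ 9.78 Ω

Looking into X with the source shorted: R_th = R1·R2/(R1+R2) = 39.50 × 13.0/52.50 = 9.781 Ω.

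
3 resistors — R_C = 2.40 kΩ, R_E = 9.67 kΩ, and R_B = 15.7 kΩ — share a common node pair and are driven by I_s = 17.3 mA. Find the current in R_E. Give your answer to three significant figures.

I ≈ 3.06 mA

Total conductance ΣG = 1/2.40 + 1/9.67 + 1/15.7 = 0.5838 (units of 1/kΩ).
Current divider: I(R_E) = I_s · G_k/ΣG = 17.3 × (0.1034/0.5838) = 17.3 × 0.1771 = 3.065 mA.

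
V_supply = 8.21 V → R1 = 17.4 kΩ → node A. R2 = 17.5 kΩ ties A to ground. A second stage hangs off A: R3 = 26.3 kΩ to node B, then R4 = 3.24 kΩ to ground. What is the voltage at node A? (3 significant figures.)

Node A sees R2 in parallel with the series input of stage 2, R3 + R4 = 29.54 kΩ.
R2 ‖ (R3+R4) = 10.99 kΩ.
First divider: V_A = V_supply · 10.99/(17.4 + 10.99) = 3.178 V.

V_A ≈ 3.18 V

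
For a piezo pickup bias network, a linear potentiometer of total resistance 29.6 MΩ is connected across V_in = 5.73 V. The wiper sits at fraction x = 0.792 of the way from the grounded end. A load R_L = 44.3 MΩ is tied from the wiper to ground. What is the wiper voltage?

Lower segment x·R_p = 23.44 MΩ; upper segment (1−x)·R_p = 6.157 MΩ.
Lower segment in parallel with the load: 23.44 ‖ 44.3 = 15.33 MΩ.
Loaded-divider output: V_out = 5.73 × 0.7135 = 4.088 V.

V_out ≈ 4.09 V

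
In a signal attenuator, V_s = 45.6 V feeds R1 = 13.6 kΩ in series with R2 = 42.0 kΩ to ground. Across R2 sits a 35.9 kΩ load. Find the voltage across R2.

R2 ‖ R_L = (42.0 × 35.9)/(42.0 + 35.9) = 19.36 kΩ.
Then V_out = V_s · R2'/(R1 + R2') = 45.6 × 19.36/32.96 = 26.78 V.

V_out ≈ 26.8 V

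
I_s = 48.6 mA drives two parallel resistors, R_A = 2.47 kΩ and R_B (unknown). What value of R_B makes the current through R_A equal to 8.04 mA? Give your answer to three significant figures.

Two-branch current divider: I_A = I_s · R_B/(R_A + R_B).
With f = 0.1654, R_B = R_A · f/(1−f) = 2.47 × 0.1982 = 0.4896 kΩ.

R_B ≈ 0.490 kΩ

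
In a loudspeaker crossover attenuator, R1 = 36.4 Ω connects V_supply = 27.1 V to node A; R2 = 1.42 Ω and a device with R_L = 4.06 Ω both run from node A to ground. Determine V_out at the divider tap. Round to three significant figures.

First combine the lower leg with the load: R2 ‖ R_L = 1.052 Ω.
Then V_out = V_supply · R2'/(R1 + R2') = 27.1 × 1.052/37.45 = 0.7613 V.
(Unloaded it would be 1.02 V; the load pulls it down.)

V_out ≈ 0.761 V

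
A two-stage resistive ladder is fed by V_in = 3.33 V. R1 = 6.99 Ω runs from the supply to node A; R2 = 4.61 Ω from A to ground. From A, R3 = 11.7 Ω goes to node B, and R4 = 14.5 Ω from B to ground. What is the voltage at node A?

Looking into the second stage from A: R3 + R4 = 26.20 Ω appears in parallel with R2.
Effective lower resistance at A: R2 ‖ 26.20 = 3.920 Ω.
So V_A = 3.33 × 0.3593 = 1.197 V.

V_A ≈ 1.20 V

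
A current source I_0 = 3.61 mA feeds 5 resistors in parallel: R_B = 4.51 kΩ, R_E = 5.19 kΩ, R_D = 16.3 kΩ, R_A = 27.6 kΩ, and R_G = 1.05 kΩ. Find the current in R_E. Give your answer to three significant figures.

I ≈ 0.475 mA

Total conductance ΣG = 1/4.51 + 1/5.19 + 1/16.3 + 1/27.6 + 1/1.05 = 1.464 (units of 1/kΩ).
By the current-divider rule, I = I_0 · G_k/ΣG = 3.61 × 0.1316 = 0.4750 mA.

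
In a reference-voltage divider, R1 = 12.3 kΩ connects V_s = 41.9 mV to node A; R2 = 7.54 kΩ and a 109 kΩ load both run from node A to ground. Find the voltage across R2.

The load sits in parallel with R2, giving an effective lower resistance R2' = R2·R_L/(R2+R_L) = 7.052 kΩ.
Now apply the divider: V_out = 41.9 × 0.3644 = 15.27 mV.
(Unloaded it would be 15.9 mV; the load pulls it down.)

V_out ≈ 15.3 mV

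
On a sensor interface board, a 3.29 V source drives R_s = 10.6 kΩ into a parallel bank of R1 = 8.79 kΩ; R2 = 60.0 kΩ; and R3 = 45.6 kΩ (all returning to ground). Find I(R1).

Combine the parallel branches: R_p = (1/8.79 + 1/60.0 + 1/45.6)⁻¹ = 6.563 kΩ.
V_A = 3.29 × 6.563/17.16 = 1.258 V.
I(R1) = V_A / R1 = 1.258/8.79 = 0.1431 mA.

I ≈ 0.143 mA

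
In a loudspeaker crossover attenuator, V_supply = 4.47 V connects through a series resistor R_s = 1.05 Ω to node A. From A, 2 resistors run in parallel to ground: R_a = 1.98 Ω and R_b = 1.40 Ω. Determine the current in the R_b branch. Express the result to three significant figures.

I ≈ 1.40 A

Combine the parallel branches: R_p = (1/1.98 + 1/1.40)⁻¹ = 0.8201 Ω.
V_A = 4.47 × 0.8201/1.870 = 1.960 V.
Branch current I = V_A/R_b = 1.960/1.40 = 1.400 A.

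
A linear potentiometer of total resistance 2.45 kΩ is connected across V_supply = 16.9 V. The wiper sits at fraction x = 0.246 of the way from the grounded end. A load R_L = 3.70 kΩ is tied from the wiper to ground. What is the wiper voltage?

The pot divides into 1.847 kΩ above the wiper and 0.6027 kΩ below.
R_L loads the lower segment: effective lower R = 0.5183 kΩ.
V_out = 16.9 × 0.5183/(1.847 + 0.5183) = 3.703 V.
(Unloaded: V_out = x·V_supply = 4.16 V.)

V_out ≈ 3.70 V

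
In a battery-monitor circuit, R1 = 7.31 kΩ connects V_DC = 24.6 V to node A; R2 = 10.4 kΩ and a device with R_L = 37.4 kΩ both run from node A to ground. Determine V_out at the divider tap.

R2 ‖ R_L = (10.4 × 37.4)/(10.4 + 37.4) = 8.137 kΩ.
Voltage divider with the loaded lower leg: V_out = 24.6 × 8.137/(7.31 + 8.137) = 24.6 × 0.5268 = 12.96 V.
(Unloaded it would be 14.4 V; the load pulls it down.)

V_out ≈ 13.0 V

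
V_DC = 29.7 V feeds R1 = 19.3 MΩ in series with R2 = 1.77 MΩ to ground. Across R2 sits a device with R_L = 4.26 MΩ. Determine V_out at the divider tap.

V_out ≈ 1.81 V

R2 ‖ R_L = (1.77 × 4.26)/(1.77 + 4.26) = 1.250 MΩ.
Now apply the divider: V_out = 29.7 × 0.06085 = 1.807 V.
(Unloaded it would be 2.49 V; the load pulls it down.)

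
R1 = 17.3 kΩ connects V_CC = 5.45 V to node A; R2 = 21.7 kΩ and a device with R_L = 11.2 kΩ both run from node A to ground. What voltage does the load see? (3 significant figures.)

First combine the lower leg with the load: R2 ‖ R_L = 7.387 kΩ.
Now apply the divider: V_out = 5.45 × 0.2992 = 1.631 V.

V_out ≈ 1.63 V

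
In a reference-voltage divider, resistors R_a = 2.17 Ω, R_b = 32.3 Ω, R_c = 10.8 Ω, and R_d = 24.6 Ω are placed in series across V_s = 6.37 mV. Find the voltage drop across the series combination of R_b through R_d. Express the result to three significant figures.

V ≈ 6.17 mV

ΣR = 2.17 + 32.3 + 10.8 + 24.6 = 69.87 Ω.
R_{R_b..R_d} = 32.3 + 10.8 + 24.6 = 67.70 Ω.
V = V_s · R/ΣR = 6.37 × 0.9689 = 6.172 mV.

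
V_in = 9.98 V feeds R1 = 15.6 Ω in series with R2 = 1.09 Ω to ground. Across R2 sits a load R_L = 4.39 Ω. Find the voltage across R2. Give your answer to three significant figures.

V_out ≈ 0.529 V

R2 ‖ R_L = (1.09 × 4.39)/(1.09 + 4.39) = 0.8732 Ω.
Voltage divider with the loaded lower leg: V_out = 9.98 × 0.8732/(15.6 + 0.8732) = 9.98 × 0.05301 = 0.5290 V.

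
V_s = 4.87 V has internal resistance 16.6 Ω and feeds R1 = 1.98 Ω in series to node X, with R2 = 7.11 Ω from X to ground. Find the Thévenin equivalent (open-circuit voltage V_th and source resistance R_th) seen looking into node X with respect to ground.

R1' = 16.6 + 1.98 = 18.58 Ω (source resistance + R1).
Open-circuit (no load on X): V_th = V_s · R2/(R1' + R2) = 4.87 × 7.11/(18.58 + 7.11) = 1.348 V.
Looking into X with the source shorted: R_th = R1'·R2/(R1'+R2) = 18.58 × 7.11/25.69 = 5.142 Ω.

V_th ≈ 1.35 V, R_th ≈ 5.14 Ω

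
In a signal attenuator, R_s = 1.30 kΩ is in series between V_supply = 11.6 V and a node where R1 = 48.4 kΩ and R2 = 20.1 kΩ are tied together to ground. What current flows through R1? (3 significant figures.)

I ≈ 0.220 mA

Equivalent of the parallel group: R_p = 14.20 kΩ.
Node voltage V_A = V_supply · R_p/(R_s + R_p) = 11.6 × 0.9161 = 10.63 V.
Branch current I = V_A/R1 = 10.63/48.4 = 0.2196 mA.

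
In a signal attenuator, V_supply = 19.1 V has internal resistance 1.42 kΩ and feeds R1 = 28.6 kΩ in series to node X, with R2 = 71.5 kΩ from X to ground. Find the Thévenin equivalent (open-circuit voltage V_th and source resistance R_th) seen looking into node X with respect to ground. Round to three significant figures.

V_th ≈ 13.5 V, R_th ≈ 21.1 kΩ

R1' = 1.42 + 28.6 = 30.02 kΩ (source resistance + R1).
V_th is the unloaded tap voltage: V_supply · R2/(R1'+R2) = 19.1 × 0.7043 = 13.45 V.
Looking into X with the source shorted: R_th = R1'·R2/(R1'+R2) = 30.02 × 71.5/101.5 = 21.14 kΩ.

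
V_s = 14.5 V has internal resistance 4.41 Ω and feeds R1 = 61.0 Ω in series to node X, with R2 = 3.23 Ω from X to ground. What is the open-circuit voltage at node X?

V_th ≈ 0.682 V

R1' = 4.41 + 61.0 = 65.41 Ω (source resistance + R1).
Open-circuit (no load on X): V_th = V_s · R2/(R1' + R2) = 14.5 × 3.23/(65.41 + 3.23) = 0.6823 V.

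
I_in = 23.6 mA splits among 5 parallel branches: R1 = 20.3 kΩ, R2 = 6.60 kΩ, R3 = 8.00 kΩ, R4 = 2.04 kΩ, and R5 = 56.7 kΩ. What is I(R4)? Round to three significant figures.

ΣG = 1/20.3 + 1/6.60 + 1/8.00 + 1/2.04 + 1/56.7 = 0.8336.
R4 takes the fraction G_k/ΣG = 0.4902/0.8336 = 0.5880, so I = 23.6 × 0.5880 = 13.88 mA.

I ≈ 13.9 mA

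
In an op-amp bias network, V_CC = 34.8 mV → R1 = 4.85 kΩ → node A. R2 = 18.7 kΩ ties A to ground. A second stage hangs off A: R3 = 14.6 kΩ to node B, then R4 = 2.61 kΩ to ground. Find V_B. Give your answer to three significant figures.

V_B ≈ 3.42 mV

The second stage (R3 + R4 = 17.21 kΩ) loads node A in parallel with R2.
R2 ‖ (R3+R4) = 8.962 kΩ.
So V_A = 34.8 × 0.6489 = 22.58 mV.
Then the unloaded second divider: V_B = V_A × R4/(R3+R4) = 22.58 × 0.1517 = 3.424 mV.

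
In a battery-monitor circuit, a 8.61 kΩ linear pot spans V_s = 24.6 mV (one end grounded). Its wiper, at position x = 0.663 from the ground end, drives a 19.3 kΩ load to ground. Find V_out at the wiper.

V_out ≈ 14.8 mV

The pot divides into 2.902 kΩ above the wiper and 5.708 kΩ below.
(x·R_p) ‖ R_L = 4.405 kΩ.
Loaded-divider output: V_out = 24.6 × 0.6029 = 14.83 mV.
(Unloaded: V_out = x·V_s = 16.3 mV.)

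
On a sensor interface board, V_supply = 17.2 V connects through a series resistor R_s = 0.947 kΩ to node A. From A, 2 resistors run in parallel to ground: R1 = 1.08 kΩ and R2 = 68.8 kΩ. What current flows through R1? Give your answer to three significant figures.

Parallel bank: R_p = 1/(1/1.08 + 1/68.8) = 1.063 kΩ.
Node voltage V_A = V_supply · R_p/(R_s + R_p) = 17.2 × 0.5289 = 9.098 V.
Branch current I = V_A/R1 = 9.098/1.08 = 8.424 mA.
(Equivalently: I_total = 8.556 mA, then current-divider fraction G_k/ΣG = 0.9845.)

I ≈ 8.42 mA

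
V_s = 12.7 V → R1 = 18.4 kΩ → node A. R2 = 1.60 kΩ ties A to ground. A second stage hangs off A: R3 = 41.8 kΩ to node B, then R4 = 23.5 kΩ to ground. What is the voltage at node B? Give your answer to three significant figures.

Node A sees R2 in parallel with the series input of stage 2, R3 + R4 = 65.30 kΩ.
R2 ‖ (R3+R4) = 1.562 kΩ.
V_A = 12.7 × 1.562/(18.4 + 1.562) = 0.9936 V.
Then the unloaded second divider: V_B = V_A × R4/(R3+R4) = 0.9936 × 0.3599 = 0.3576 V.

V_B ≈ 0.358 V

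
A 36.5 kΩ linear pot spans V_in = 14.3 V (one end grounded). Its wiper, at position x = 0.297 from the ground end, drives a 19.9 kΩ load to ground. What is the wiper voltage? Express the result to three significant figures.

The pot divides into 25.66 kΩ above the wiper and 10.84 kΩ below.
(x·R_p) ‖ R_L = 7.018 kΩ.
Loaded-divider output: V_out = 14.3 × 0.2148 = 3.071 V.
(Unloaded: V_out = x·V_in = 4.25 V.)

V_out ≈ 3.07 V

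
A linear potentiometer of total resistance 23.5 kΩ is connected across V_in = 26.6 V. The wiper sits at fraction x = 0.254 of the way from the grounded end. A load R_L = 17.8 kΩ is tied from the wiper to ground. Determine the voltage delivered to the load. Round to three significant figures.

Split the track: R_lower = x·R_p = 5.969 kΩ, R_upper = (1−x)·R_p = 17.53 kΩ.
(x·R_p) ‖ R_L = 4.470 kΩ.
Loaded-divider output: V_out = 26.6 × 0.2032 = 5.404 V.

V_out ≈ 5.40 V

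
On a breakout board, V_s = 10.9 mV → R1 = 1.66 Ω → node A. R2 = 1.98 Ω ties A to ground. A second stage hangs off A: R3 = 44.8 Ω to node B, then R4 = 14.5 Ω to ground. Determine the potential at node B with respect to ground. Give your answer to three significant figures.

V_B ≈ 1.43 mV

The second stage (R3 + R4 = 59.30 Ω) loads node A in parallel with R2.
R2 ‖ (R3+R4) = 1.916 Ω.
V_A = 10.9 × 1.916/(1.66 + 1.916) = 5.840 mV.
Stage 2 is unloaded, so V_B = V_A · R4/(R3+R4) = 5.840 × 14.5/59.30 = 1.428 mV.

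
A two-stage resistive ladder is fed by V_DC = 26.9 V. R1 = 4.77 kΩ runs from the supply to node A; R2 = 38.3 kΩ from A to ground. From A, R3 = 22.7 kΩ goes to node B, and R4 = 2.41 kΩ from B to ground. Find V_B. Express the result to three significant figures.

V_B ≈ 1.96 V

Looking into the second stage from A: R3 + R4 = 25.11 kΩ appears in parallel with R2.
Effective lower resistance at A: R2 ‖ 25.11 = 15.17 kΩ.
So V_A = 26.9 × 0.7607 = 20.46 V.
Then the unloaded second divider: V_B = V_A × R4/(R3+R4) = 20.46 × 0.09598 = 1.964 V.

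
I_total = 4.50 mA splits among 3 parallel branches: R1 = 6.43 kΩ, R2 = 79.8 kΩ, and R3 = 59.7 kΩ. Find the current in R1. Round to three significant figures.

Total conductance ΣG = 1/6.43 + 1/79.8 + 1/59.7 = 0.1848 (units of 1/kΩ).
By the current-divider rule, I = I_total · G_k/ΣG = 4.50 × 0.8416 = 3.787 mA.

I ≈ 3.79 mA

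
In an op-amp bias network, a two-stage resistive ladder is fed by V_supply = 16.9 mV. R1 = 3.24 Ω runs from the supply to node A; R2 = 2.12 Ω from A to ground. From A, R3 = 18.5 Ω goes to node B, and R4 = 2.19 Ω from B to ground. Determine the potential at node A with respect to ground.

V_A ≈ 6.29 mV

Node A sees R2 in parallel with the series input of stage 2, R3 + R4 = 20.69 Ω.
Effective lower resistance at A: R2 ‖ 20.69 = 1.923 Ω.
So V_A = 16.9 × 0.3725 = 6.294 mV.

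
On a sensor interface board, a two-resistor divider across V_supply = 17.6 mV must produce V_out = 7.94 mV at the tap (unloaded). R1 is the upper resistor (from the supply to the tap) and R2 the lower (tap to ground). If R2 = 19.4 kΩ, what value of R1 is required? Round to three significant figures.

R1 ≈ 23.6 kΩ

The divider ratio is R2/(R1+R2) = 7.94/17.6 = 0.4511.
So R1 = R2 · (V_supply/V_out − 1) = 19.4 × (17.6/7.94 − 1) = 19.4 × 1.217 = 23.60 kΩ.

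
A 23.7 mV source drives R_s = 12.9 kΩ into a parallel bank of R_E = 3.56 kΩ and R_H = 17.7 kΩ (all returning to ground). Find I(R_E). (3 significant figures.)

I ≈ 1.24 µA

Equivalent of the parallel group: R_p = 2.964 kΩ.
Node voltage V_A = V_DC · R_p/(R_s + R_p) = 23.7 × 0.1868 = 4.428 mV.
I(R_E) = V_A / R_E = 4.428/3.56 = 1.244 µA.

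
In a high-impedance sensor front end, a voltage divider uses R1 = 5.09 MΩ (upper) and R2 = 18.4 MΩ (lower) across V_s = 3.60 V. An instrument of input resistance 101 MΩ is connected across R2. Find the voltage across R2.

V_out ≈ 2.71 V

First combine the lower leg with the load: R2 ‖ R_L = 15.56 MΩ.
Then V_out = V_s · R2'/(R1 + R2') = 3.60 × 15.56/20.65 = 2.713 V.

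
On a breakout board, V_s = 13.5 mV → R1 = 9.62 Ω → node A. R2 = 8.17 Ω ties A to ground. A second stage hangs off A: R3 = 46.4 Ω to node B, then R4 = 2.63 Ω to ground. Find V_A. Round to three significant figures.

V_A ≈ 5.69 mV

Looking into the second stage from A: R3 + R4 = 49.03 Ω appears in parallel with R2.
R2 ‖ (R3+R4) = 7.003 Ω.
First divider: V_A = V_s · 7.003/(9.62 + 7.003) = 5.687 mV.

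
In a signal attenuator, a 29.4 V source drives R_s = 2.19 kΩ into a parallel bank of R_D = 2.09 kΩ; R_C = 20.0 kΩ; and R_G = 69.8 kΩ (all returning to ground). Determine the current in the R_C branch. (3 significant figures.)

I ≈ 0.672 mA

Parallel bank: R_p = 1/(1/2.09 + 1/20.0 + 1/69.8) = 1.842 kΩ.
Node voltage V_A = V_CC · R_p/(R_s + R_p) = 29.4 × 0.4569 = 13.43 V.
Branch current I = V_A/R_C = 13.43/20.0 = 0.6716 mA.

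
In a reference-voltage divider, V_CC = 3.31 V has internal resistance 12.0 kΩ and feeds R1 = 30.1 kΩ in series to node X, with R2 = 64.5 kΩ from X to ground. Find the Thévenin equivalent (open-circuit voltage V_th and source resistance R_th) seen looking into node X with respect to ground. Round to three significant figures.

V_th ≈ 2.00 V, R_th ≈ 25.5 kΩ

R1' = 12.0 + 30.1 = 42.10 kΩ (source resistance + R1).
V_th is the unloaded tap voltage: V_CC · R2/(R1'+R2) = 3.31 × 0.6051 = 2.003 V.
Zeroing V_CC shorts the top of R1' to ground, so R_th = R1' ‖ R2 = 25.47 kΩ.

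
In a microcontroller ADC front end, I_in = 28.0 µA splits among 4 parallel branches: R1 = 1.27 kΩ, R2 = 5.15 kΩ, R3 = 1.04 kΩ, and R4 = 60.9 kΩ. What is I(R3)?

Conductances: ΣG = 1/1.27 + 1/5.15 + 1/1.04 + 1/60.9 = 1.960 (1/kΩ).
Current divider: I(R3) = I_in · G_k/ΣG = 28.0 × (0.9615/1.960) = 28.0 × 0.4907 = 13.74 µA.

I ≈ 13.7 µA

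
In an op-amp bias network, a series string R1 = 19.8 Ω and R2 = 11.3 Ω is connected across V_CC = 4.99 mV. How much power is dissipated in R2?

P ≈ 0.291 µW

The common current is I = 4.99/31.10 = 0.1605 mA.
P = I²R = 0.02574 × 11.3 = 0.2909 µW.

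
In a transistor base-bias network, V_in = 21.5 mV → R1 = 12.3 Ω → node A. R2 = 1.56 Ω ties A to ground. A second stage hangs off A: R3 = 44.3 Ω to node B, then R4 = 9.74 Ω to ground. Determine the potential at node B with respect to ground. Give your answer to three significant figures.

Looking into the second stage from A: R3 + R4 = 54.04 Ω appears in parallel with R2.
Effective lower resistance at A: R2 ‖ 54.04 = 1.516 Ω.
V_A = 21.5 × 1.516/(12.3 + 1.516) = 2.359 mV.
Stage 2 is unloaded, so V_B = V_A · R4/(R3+R4) = 2.359 × 9.74/54.04 = 0.4253 mV.

V_B ≈ 0.425 mV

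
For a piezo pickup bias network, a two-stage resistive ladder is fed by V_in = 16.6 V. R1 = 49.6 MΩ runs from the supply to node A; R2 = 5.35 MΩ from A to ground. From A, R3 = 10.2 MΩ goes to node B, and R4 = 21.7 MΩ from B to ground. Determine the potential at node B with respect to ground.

Node A sees R2 in parallel with the series input of stage 2, R3 + R4 = 31.90 MΩ.
R2 ‖ (R3+R4) = 4.582 MΩ.
V_A = 16.6 × 4.582/(49.6 + 4.582) = 1.404 V.
Stage 2 is unloaded, so V_B = V_A · R4/(R3+R4) = 1.404 × 21.7/31.90 = 0.9549 V.

V_B ≈ 0.955 V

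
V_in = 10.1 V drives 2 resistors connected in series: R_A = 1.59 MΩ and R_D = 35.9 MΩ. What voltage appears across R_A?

Series total: ΣR = 1.59 + 35.9 = 37.49 MΩ.
V = V_in · R/ΣR = 10.1 × 0.04241 = 0.4284 V.

V ≈ 0.428 V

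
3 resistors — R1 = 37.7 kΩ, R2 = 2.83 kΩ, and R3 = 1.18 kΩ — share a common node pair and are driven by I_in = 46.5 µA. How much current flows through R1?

Total conductance ΣG = 1/37.7 + 1/2.83 + 1/1.18 = 1.227 (units of 1/kΩ).
Current divider: I(R1) = I_in · G_k/ΣG = 46.5 × (0.02653/1.227) = 46.5 × 0.02161 = 1.005 µA.

I ≈ 1.00 µA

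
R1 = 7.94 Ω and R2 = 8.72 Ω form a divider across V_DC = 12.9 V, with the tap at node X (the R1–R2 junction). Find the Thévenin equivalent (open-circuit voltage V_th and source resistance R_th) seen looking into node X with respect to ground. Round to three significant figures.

V_th ≈ 6.75 V, R_th ≈ 4.16 Ω

Open-circuit (no load on X): V_th = V_DC · R2/(R1 + R2) = 12.9 × 8.72/(7.940 + 8.72) = 6.752 V.
Zeroing V_DC shorts the top of R1 to ground, so R_th = R1 ‖ R2 = 4.156 Ω.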